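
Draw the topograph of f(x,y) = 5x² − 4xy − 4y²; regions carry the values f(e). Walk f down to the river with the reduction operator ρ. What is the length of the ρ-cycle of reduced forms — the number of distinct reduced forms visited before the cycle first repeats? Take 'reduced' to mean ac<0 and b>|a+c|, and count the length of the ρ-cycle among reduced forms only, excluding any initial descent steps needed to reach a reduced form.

D = 96, ⌊√D⌋ = 9
descent: ρ → (-4,4,5)  [lands on river]
river: ρ → (5,6,-3)
river: ρ → (-3,6,5)
river: ρ → (5,4,-4)
ρ-cycle length = 4 (tail of 1 descent step not counted)

4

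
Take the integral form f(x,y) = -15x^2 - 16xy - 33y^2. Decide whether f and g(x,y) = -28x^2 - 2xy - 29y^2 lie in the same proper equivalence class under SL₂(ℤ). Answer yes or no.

D₁ = -1724, D₂ = -3244
discriminants differ ⇒ not SL₂(ℤ)-equivalent

no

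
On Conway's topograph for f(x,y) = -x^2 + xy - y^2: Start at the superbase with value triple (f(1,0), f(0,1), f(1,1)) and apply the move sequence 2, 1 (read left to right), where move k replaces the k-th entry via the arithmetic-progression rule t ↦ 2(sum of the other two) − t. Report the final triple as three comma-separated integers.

start (-1,-1,-1) = (f(1,0),f(0,1),f(1,1))
replace slot 2: 2·((-1)+(-1)) − (-1) = -3 → (-1,-3,-1)
replace slot 1: 2·((-3)+(-1)) − (-1) = -7 → (-7,-3,-1)

-7,-3,-1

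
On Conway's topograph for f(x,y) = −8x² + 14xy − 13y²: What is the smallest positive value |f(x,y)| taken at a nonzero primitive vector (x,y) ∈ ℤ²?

translate: b→2 (≡-14 mod 16), so (8,-14,13)→(8,2,7)
flip: (8,2,7)→(7,-2,8)
reduced (well bottom): (7,-2,8) with a≤c, −a<b≤a
well minimum |f| = |-7| = 7 (negative-definite)

7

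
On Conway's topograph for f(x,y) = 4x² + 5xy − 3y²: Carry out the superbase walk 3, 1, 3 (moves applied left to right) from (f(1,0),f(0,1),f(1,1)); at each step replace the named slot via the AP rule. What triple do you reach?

start (4,-3,6) = (f(1,0),f(0,1),f(1,1))
replace slot 3: 2·(4+(-3)) − 6 = -4 → (4,-3,-4)
replace slot 1: 2·((-3)+(-4)) − 4 = -18 → (-18,-3,-4)
replace slot 3: 2·((-18)+(-3)) − (-4) = -38 → (-18,-3,-38)

-18,-3,-38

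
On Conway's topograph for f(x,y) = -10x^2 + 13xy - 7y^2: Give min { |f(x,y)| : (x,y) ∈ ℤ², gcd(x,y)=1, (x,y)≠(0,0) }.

translate: b→7 (≡-13 mod 20), so (10,-13,7)→(10,7,4)
flip: (10,7,4)→(4,-7,10)
translate: b→1 (≡-7 mod 8), so (4,-7,10)→(4,1,7)
reduced (well bottom): (4,1,7) with a≤c, −a<b≤a
well minimum |f| = |-4| = 4 (negative-definite)

4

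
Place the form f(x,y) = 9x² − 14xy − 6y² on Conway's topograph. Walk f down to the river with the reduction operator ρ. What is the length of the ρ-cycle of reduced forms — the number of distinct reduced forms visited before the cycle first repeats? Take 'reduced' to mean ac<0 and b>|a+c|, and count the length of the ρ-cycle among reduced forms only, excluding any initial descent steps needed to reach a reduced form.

D = 412, ⌊√D⌋ = 20
descent: ρ → (-6,14,9)  [lands on river]
river: ρ → (9,4,-11)
river: ρ → (-11,18,2)
river: ρ → (2,18,-11)
river: ρ → (-11,4,9)
river: ρ → (9,14,-6)
river: ρ → (-6,10,13)
river: ρ → (13,16,-3)
river: ρ → (-3,20,1)
river: ρ → (1,20,-3)
river: ρ → (-3,16,13)
river: ρ → (13,10,-6)
ρ-cycle length = 12 (tail of 1 descent step not counted)

12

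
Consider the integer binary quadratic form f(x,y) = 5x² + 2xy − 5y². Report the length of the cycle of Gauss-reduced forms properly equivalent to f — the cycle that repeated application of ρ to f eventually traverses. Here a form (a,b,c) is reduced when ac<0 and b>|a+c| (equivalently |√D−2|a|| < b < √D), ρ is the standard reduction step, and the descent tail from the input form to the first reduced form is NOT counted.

D = 104, ⌊√D⌋ = 10
river: ρ → (-5,8,2)
river: ρ → (2,8,-5)
river: ρ → (-5,2,5)
river: ρ → (5,8,-2)
river: ρ → (-2,8,5)
river: ρ → (5,2,-5)
ρ-cycle length = 6 (tail of 0 descent steps not counted)

6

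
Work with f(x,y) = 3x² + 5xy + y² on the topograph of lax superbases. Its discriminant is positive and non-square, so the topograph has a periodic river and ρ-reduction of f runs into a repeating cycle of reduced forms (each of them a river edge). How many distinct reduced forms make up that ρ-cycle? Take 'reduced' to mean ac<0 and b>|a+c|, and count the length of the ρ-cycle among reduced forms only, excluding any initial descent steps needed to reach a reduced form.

D = 13, ⌊√D⌋ = 3
descent: ρ → (1,3,-1)  [lands on river]
river: ρ → (-1,3,1)
ρ-cycle length = 2 (tail of 1 descent step not counted)

2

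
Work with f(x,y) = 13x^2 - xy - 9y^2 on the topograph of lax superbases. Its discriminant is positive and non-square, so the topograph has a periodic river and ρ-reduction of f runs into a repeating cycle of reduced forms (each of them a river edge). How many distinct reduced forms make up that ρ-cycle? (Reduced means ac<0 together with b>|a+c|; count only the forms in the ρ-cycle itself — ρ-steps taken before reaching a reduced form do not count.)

D = 469, ⌊√D⌋ = 21
descent: ρ → (-9,19,3)  [lands on river]
river: ρ → (3,17,-15)
river: ρ → (-15,13,5)
river: ρ → (5,17,-9)
ρ-cycle length = 4 (tail of 1 descent step not counted)

4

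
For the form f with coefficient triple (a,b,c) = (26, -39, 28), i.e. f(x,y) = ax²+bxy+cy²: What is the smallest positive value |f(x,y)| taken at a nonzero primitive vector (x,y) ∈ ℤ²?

translate: b→13 (≡-39 mod 52), so (26,-39,28)→(26,13,15)
flip: (26,13,15)→(15,-13,26)
reduced (well bottom): (15,-13,26) with a≤c, −a<b≤a
well minimum = a = 15

15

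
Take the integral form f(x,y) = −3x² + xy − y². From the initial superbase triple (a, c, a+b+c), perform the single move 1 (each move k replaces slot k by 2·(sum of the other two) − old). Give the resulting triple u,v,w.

start (-3,-1,-3) = (f(1,0),f(0,1),f(1,1))
replace slot 1: 2·((-1)+(-3)) − (-3) = -5 → (-5,-1,-3)

-5,-1,-3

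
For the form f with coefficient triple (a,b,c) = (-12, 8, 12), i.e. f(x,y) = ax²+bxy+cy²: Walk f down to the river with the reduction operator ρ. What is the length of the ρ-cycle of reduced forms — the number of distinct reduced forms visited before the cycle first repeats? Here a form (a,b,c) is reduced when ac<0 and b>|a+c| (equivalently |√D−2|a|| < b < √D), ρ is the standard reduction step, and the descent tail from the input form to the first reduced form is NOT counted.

D = 640, ⌊√D⌋ = 25
river: ρ → (12,16,-8)
river: ρ → (-8,16,12)
river: ρ → (12,8,-12)
river: ρ → (-12,16,8)
river: ρ → (8,16,-12)
river: ρ → (-12,8,12)
ρ-cycle length = 6 (tail of 0 descent steps not counted)

6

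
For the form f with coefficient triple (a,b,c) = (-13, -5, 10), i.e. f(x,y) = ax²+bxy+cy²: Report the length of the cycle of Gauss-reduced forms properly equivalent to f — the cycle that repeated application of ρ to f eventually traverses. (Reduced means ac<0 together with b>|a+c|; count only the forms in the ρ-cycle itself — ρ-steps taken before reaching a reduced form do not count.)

D = 545, ⌊√D⌋ = 23
descent: ρ → (10,5,-13)  [lands on river]
river: ρ → (-13,21,2)
river: ρ → (2,23,-2)
river: ρ → (-2,21,13)
river: ρ → (13,5,-10)
river: ρ → (-10,15,8)
river: ρ → (8,17,-8)
river: ρ → (-8,15,10)
ρ-cycle length = 8 (tail of 1 descent step not counted)

8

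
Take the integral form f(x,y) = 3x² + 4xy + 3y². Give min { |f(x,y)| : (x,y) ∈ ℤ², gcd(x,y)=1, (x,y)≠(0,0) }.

translate: b→-2 (≡4 mod 6), so (3,4,3)→(3,-2,2)
flip: (3,-2,2)→(2,2,3)
reduced (well bottom): (2,2,3) with a≤c, −a<b≤a
well minimum = a = 2

2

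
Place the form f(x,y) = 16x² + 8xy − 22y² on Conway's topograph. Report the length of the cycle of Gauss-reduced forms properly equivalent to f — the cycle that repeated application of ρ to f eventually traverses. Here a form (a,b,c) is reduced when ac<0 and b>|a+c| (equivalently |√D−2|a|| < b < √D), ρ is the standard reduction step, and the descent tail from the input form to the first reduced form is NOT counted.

D = 1472, ⌊√D⌋ = 38
river: ρ → (-22,36,2)
river: ρ → (2,36,-22)
river: ρ → (-22,8,16)
river: ρ → (16,24,-14)
river: ρ → (-14,32,8)
river: ρ → (8,32,-14)
river: ρ → (-14,24,16)
river: ρ → (16,8,-22)
ρ-cycle length = 8 (tail of 0 descent steps not counted)

8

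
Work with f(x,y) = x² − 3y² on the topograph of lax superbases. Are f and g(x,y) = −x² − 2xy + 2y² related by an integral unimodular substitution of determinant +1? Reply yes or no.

D₁ = 12, D₂ = 12
river cycle of f (length 2): (1, 2, -2), (-2, 2, 1)
river cycle of g (length 2): (2, 2, -1), (-1, 2, 2)
cycles differ ⇒ inequivalent

no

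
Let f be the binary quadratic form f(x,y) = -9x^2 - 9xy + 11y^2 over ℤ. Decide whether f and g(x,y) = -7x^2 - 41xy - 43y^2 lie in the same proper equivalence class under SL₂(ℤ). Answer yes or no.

D₁ = 477, D₂ = 477
river cycle of f (length 8): (11, 9, -9), (-9, 9, 11), (11, 13, -7), (-7, 15, 9), (9, 21, -1), (-1, 21, 9), (9, 15, -7), (-7, 13, 11)
river cycle of g (length 8): (-7, 15, 9), (9, 21, -1), (-1, 21, 9), (9, 15, -7), (-7, 13, 11), (11, 9, -9), (-9, 9, 11), (11, 13, -7)
cycles coincide ⇒ equivalent

yes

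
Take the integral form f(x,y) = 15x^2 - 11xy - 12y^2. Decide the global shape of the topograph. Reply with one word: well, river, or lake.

D = b²−4ac = (-11)² − 4·15·(-12) = 841
D = 29² is a perfect square ⇒ form factors over ℤ ⇒ lakes

lake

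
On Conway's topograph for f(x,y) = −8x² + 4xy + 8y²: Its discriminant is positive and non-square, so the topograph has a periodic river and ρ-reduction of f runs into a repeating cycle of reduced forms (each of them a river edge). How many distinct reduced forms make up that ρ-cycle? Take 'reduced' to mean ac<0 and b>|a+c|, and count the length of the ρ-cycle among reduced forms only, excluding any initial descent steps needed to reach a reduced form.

D = 272, ⌊√D⌋ = 16
river: ρ → (8,12,-4)
river: ρ → (-4,12,8)
river: ρ → (8,4,-8)
river: ρ → (-8,12,4)
river: ρ → (4,12,-8)
river: ρ → (-8,4,8)
ρ-cycle length = 6 (tail of 0 descent steps not counted)

6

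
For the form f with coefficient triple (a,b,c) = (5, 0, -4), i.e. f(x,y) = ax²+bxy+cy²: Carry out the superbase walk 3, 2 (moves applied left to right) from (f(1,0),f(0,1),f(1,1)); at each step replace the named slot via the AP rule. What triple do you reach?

start (5,-4,1) = (f(1,0),f(0,1),f(1,1))
replace slot 3: 2·(5+(-4)) − 1 = 1 → (5,-4,1)
replace slot 2: 2·(5+1) − (-4) = 16 → (5,16,1)

5,16,1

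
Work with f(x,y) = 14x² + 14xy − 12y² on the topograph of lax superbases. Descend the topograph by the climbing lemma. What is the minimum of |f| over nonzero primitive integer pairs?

river: ρ → (-12,10,16)
river: ρ → (16,22,-6)
river: ρ → (-6,26,8)
river: ρ → (8,22,-12)
river: ρ → (-12,26,4)
river: ρ → (4,22,-24)
river: ρ → (-24,26,2)
river: ρ → (2,26,-24)
river: ρ → (-24,22,4)
river: ρ → (4,26,-12)
river: ρ → (-12,22,8)
river: ρ → (8,26,-6)
river: ρ → (-6,22,16)
river: ρ → (16,10,-12)
river: ρ → (-12,14,14)
river: ρ → (14,14,-12)
closes: descent 0, river 16
min |a| on river = 2

2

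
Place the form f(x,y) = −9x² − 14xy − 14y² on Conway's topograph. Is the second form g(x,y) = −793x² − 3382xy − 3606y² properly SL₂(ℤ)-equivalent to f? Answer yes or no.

D₁ = -308, D₂ = -308
f is negative-definite; reduce −f:
−f: translate: b→-4 (≡14 mod 18), so (9,14,14)→(9,-4,9)
−f: flip: (9,-4,9)→(9,4,9)
−f: reduced (well bottom): (9,4,9) with a≤c, −a<b≤a
flip sign back: reduced form of f is (-9,-4,-9)
g is negative-definite; reduce −g:
−g: translate: b→210 (≡3382 mod 1586), so (793,3382,3606)→(793,210,14)
−g: flip: (793,210,14)→(14,-210,793)
−g: translate: b→14 (≡-210 mod 28), so (14,-210,793)→(14,14,9)
−g: flip: (14,14,9)→(9,-14,14)
−g: translate: b→4 (≡-14 mod 18), so (9,-14,14)→(9,4,9)
−g: reduced (well bottom): (9,4,9) with a≤c, −a<b≤a
flip sign back: reduced form of g is (-9,-4,-9)
reduced forms (-9, -4, -9) vs (-9, -4, -9) ⇒ equivalent

yes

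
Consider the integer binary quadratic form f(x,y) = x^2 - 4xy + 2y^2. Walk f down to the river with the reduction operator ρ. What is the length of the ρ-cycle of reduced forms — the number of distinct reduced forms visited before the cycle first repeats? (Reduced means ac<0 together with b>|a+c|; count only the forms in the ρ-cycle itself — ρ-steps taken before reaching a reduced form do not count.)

D = 8, ⌊√D⌋ = 2
descent: ρ → (2,0,-1)
descent: ρ → (-1,2,1)  [lands on river]
river: ρ → (1,2,-1)
ρ-cycle length = 2 (tail of 2 descent steps not counted)

2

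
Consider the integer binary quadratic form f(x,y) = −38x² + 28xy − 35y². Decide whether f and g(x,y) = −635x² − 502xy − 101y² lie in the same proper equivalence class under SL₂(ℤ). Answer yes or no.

D₁ = -4536, D₂ = -4536
f is negative-definite; reduce −f:
−f: flip: (38,-28,35)→(35,28,38)
−f: reduced (well bottom): (35,28,38) with a≤c, −a<b≤a
flip sign back: reduced form of f is (-35,-28,-38)
g is negative-definite; reduce −g:
−g: flip: (635,502,101)→(101,-502,635)
−g: translate: b→-98 (≡-502 mod 202), so (101,-502,635)→(101,-98,35)
−g: flip: (101,-98,35)→(35,98,101)
−g: translate: b→28 (≡98 mod 70), so (35,98,101)→(35,28,38)
−g: reduced (well bottom): (35,28,38) with a≤c, −a<b≤a
flip sign back: reduced form of g is (-35,-28,-38)
reduced forms (-35, -28, -38) vs (-35, -28, -38) ⇒ equivalent

yes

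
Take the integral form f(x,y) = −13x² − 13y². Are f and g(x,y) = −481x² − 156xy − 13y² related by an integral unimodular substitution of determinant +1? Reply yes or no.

D₁ = -676, D₂ = -676
f is negative-definite; reduce −f:
−f: reduced (well bottom): (13,0,13) with a≤c, −a<b≤a
flip sign back: reduced form of f is (-13,0,-13)
g is negative-definite; reduce −g:
−g: flip: (481,156,13)→(13,-156,481)
−g: translate: b→0 (≡-156 mod 26), so (13,-156,481)→(13,0,13)
−g: reduced (well bottom): (13,0,13) with a≤c, −a<b≤a
flip sign back: reduced form of g is (-13,0,-13)
reduced forms (-13, 0, -13) vs (-13, 0, -13) ⇒ equivalent

yes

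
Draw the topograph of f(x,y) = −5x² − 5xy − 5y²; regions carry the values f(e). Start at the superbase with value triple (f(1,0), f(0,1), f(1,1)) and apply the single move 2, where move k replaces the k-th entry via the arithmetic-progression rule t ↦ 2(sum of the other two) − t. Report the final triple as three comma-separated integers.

start (-5,-5,-15) = (f(1,0),f(0,1),f(1,1))
replace slot 2: 2·((-5)+(-15)) − (-5) = -35 → (-5,-35,-15)

-5,-35,-15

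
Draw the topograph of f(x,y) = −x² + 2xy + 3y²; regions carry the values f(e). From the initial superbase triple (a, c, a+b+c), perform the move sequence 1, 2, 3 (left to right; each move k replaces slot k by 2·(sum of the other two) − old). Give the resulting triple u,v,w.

start (-1,3,4) = (f(1,0),f(0,1),f(1,1))
replace slot 1: 2·(3+4) − (-1) = 15 → (15,3,4)
replace slot 2: 2·(15+4) − 3 = 35 → (15,35,4)
replace slot 3: 2·(15+35) − 4 = 96 → (15,35,96)

15,35,96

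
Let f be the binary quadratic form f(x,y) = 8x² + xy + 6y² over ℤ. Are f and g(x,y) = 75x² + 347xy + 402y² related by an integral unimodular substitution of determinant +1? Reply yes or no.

D₁ = -191, D₂ = -191
f: flip: (8,1,6)→(6,-1,8)
f: reduced (well bottom): (6,-1,8) with a≤c, −a<b≤a
g: translate: b→47 (≡347 mod 150), so (75,347,402)→(75,47,8)
g: flip: (75,47,8)→(8,-47,75)
g: translate: b→1 (≡-47 mod 16), so (8,-47,75)→(8,1,6)
g: flip: (8,1,6)→(6,-1,8)
g: reduced (well bottom): (6,-1,8) with a≤c, −a<b≤a
reduced forms (6, -1, 8) vs (6, -1, 8) ⇒ equivalent

yes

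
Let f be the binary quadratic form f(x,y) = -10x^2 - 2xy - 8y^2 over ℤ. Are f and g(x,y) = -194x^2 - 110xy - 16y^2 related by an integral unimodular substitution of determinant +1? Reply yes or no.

D₁ = -316, D₂ = -316
f is negative-definite; reduce −f:
−f: flip: (10,2,8)→(8,-2,10)
−f: reduced (well bottom): (8,-2,10) with a≤c, −a<b≤a
flip sign back: reduced form of f is (-8,2,-10)
g is negative-definite; reduce −g:
−g: flip: (194,110,16)→(16,-110,194)
−g: translate: b→-14 (≡-110 mod 32), so (16,-110,194)→(16,-14,8)
−g: flip: (16,-14,8)→(8,14,16)
−g: translate: b→-2 (≡14 mod 16), so (8,14,16)→(8,-2,10)
−g: reduced (well bottom): (8,-2,10) with a≤c, −a<b≤a
flip sign back: reduced form of g is (-8,2,-10)
reduced forms (-8, 2, -10) vs (-8, 2, -10) ⇒ equivalent

yes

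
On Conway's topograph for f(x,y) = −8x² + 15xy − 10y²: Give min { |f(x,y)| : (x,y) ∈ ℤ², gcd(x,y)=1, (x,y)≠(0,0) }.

translate: b→1 (≡-15 mod 16), so (8,-15,10)→(8,1,3)
flip: (8,1,3)→(3,-1,8)
reduced (well bottom): (3,-1,8) with a≤c, −a<b≤a
well minimum |f| = |-3| = 3 (negative-definite)

3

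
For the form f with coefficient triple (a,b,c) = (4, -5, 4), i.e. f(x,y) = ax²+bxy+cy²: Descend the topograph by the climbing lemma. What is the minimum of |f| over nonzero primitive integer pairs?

translate: b→3 (≡-5 mod 8), so (4,-5,4)→(4,3,3)
flip: (4,3,3)→(3,-3,4)
translate: b→3 (≡-3 mod 6), so (3,-3,4)→(3,3,4)
reduced (well bottom): (3,3,4) with a≤c, −a<b≤a
well minimum = a = 3

3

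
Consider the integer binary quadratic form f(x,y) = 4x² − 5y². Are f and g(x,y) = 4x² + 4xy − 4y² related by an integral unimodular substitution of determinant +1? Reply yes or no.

D₁ = 80, D₂ = 80
river cycle of f (length 2): (4, 8, -1), (-1, 8, 4)
river cycle of g (length 2): (-4, 4, 4), (4, 4, -4)
cycles differ ⇒ inequivalent

no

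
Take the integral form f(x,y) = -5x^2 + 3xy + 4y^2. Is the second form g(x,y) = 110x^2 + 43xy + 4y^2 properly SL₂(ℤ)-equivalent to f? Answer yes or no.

D₁ = 89, D₂ = 89
river cycle of f (length 14): (4, 5, -4), (-4, 3, 5), (5, 7, -2), (-2, 9, 1), (1, 9, -2), (-2, 7, 5), (5, 3, -4), (-4, 5, 4), (4, 3, -5), (-5, 7, 2), … (4 more)
river cycle of g (length 14): (4, 5, -4), (-4, 3, 5), (5, 7, -2), (-2, 9, 1), (1, 9, -2), (-2, 7, 5), (5, 3, -4), (-4, 5, 4), (4, 3, -5), (-5, 7, 2), … (4 more)
cycles coincide ⇒ equivalent

yes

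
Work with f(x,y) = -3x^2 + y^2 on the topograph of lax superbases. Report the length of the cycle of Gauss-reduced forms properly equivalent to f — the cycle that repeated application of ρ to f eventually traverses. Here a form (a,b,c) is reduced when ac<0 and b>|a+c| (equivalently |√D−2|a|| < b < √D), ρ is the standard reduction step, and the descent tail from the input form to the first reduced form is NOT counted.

D = 12, ⌊√D⌋ = 3
descent: ρ → (1,2,-2)  [lands on river]
river: ρ → (-2,2,1)
ρ-cycle length = 2 (tail of 1 descent step not counted)

2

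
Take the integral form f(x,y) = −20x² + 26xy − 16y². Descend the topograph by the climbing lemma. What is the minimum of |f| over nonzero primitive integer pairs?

translate: b→14 (≡-26 mod 40), so (20,-26,16)→(20,14,10)
flip: (20,14,10)→(10,-14,20)
translate: b→6 (≡-14 mod 20), so (10,-14,20)→(10,6,16)
reduced (well bottom): (10,6,16) with a≤c, −a<b≤a
well minimum |f| = |-10| = 10 (negative-definite)

10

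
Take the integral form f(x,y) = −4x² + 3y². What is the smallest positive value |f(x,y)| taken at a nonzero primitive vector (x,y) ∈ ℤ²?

descent: ρ → (3,6,-1)  [lands on river]
river: ρ → (-1,6,3)
closes: descent 1, river 2
min |a| on river = 1

1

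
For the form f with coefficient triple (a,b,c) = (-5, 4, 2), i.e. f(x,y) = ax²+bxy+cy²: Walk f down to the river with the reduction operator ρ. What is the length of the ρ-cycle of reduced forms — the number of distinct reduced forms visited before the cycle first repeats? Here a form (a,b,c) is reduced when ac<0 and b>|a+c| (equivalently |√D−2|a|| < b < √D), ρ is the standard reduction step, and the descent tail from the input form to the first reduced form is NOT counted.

D = 56, ⌊√D⌋ = 7
river: ρ → (2,4,-5)
river: ρ → (-5,6,1)
river: ρ → (1,6,-5)
river: ρ → (-5,4,2)
ρ-cycle length = 4 (tail of 0 descent steps not counted)

4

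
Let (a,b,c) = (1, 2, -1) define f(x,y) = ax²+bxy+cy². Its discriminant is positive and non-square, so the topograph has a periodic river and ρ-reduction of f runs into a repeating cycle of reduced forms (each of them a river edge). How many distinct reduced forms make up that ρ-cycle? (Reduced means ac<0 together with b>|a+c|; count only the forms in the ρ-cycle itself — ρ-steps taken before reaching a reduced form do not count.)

D = 8, ⌊√D⌋ = 2
river: ρ → (-1,2,1)
river: ρ → (1,2,-1)
ρ-cycle length = 2 (tail of 0 descent steps not counted)

2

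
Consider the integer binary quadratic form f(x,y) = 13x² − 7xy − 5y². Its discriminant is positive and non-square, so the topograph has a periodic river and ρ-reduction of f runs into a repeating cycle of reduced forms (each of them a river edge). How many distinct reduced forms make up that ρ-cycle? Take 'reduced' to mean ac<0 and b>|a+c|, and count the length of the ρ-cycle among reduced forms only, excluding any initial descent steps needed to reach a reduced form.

D = 309, ⌊√D⌋ = 17
descent: ρ → (-5,17,1)  [lands on river]
river: ρ → (1,17,-5)
river: ρ → (-5,13,7)
river: ρ → (7,15,-3)
river: ρ → (-3,15,7)
river: ρ → (7,13,-5)
ρ-cycle length = 6 (tail of 1 descent step not counted)

6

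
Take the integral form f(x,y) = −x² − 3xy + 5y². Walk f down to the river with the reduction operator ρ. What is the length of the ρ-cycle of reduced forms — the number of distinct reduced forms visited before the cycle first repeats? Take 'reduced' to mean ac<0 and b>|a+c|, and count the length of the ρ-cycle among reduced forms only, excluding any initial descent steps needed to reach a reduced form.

D = 29, ⌊√D⌋ = 5
descent: ρ → (5,3,-1)
descent: ρ → (-1,5,1)  [lands on river]
river: ρ → (1,5,-1)
ρ-cycle length = 2 (tail of 2 descent steps not counted)

2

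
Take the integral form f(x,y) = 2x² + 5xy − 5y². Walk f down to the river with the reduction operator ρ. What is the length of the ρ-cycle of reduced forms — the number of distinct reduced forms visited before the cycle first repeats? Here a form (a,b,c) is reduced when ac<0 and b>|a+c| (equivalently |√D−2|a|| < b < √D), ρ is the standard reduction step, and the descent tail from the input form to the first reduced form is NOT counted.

D = 65, ⌊√D⌋ = 8
river: ρ → (-5,5,2)
river: ρ → (2,7,-2)
river: ρ → (-2,5,5)
river: ρ → (5,5,-2)
river: ρ → (-2,7,2)
river: ρ → (2,5,-5)
ρ-cycle length = 6 (tail of 0 descent steps not counted)

6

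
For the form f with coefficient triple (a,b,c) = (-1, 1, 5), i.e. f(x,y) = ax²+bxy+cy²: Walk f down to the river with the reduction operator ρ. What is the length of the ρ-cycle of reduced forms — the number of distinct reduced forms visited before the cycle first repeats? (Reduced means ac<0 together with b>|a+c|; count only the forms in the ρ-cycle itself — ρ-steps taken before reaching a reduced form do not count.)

D = 21, ⌊√D⌋ = 4
descent: ρ → (5,-1,-1)
descent: ρ → (-1,3,3)  [lands on river]
river: ρ → (3,3,-1)
ρ-cycle length = 2 (tail of 2 descent steps not counted)

2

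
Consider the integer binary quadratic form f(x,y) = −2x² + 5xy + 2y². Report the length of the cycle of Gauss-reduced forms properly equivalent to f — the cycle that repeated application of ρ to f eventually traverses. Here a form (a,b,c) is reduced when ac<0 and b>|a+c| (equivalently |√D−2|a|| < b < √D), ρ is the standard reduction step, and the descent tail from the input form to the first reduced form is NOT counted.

D = 41, ⌊√D⌋ = 6
river: ρ → (2,3,-4)
river: ρ → (-4,5,1)
river: ρ → (1,5,-4)
river: ρ → (-4,3,2)
river: ρ → (2,5,-2)
river: ρ → (-2,3,4)
river: ρ → (4,5,-1)
river: ρ → (-1,5,4)
river: ρ → (4,3,-2)
river: ρ → (-2,5,2)
ρ-cycle length = 10 (tail of 0 descent steps not counted)

10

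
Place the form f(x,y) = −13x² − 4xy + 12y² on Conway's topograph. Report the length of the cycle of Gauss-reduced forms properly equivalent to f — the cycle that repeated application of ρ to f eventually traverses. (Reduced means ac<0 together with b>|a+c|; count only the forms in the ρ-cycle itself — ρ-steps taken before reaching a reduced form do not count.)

D = 640, ⌊√D⌋ = 25
descent: ρ → (12,4,-13)  [lands on river]
river: ρ → (-13,22,3)
river: ρ → (3,20,-20)
river: ρ → (-20,20,3)
river: ρ → (3,22,-13)
river: ρ → (-13,4,12)
river: ρ → (12,20,-5)
river: ρ → (-5,20,12)
ρ-cycle length = 8 (tail of 1 descent step not counted)

8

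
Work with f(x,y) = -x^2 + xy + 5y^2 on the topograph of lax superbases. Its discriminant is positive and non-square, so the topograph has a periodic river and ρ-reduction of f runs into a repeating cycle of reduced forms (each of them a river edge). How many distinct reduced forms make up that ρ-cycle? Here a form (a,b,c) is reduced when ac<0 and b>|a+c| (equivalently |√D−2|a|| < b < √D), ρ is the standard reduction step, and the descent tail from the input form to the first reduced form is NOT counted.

D = 21, ⌊√D⌋ = 4
descent: ρ → (5,-1,-1)
descent: ρ → (-1,3,3)  [lands on river]
river: ρ → (3,3,-1)
ρ-cycle length = 2 (tail of 2 descent steps not counted)

2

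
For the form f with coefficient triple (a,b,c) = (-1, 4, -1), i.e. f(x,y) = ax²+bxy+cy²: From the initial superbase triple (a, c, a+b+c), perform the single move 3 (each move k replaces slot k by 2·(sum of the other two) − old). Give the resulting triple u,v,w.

start (-1,-1,2) = (f(1,0),f(0,1),f(1,1))
replace slot 3: 2·((-1)+(-1)) − 2 = -6 → (-1,-1,-6)

-1,-1,-6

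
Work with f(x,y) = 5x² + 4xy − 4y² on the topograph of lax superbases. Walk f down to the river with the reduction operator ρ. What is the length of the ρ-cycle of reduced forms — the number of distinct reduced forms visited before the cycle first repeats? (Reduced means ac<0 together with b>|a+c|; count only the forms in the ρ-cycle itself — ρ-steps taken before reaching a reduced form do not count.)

D = 96, ⌊√D⌋ = 9
river: ρ → (-4,4,5)
river: ρ → (5,6,-3)
river: ρ → (-3,6,5)
river: ρ → (5,4,-4)
ρ-cycle length = 4 (tail of 0 descent steps not counted)

4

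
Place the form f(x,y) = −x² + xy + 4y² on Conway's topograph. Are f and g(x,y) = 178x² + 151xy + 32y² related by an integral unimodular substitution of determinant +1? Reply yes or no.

D₁ = 17, D₂ = 17
river cycle of f (length 6): (-1, 3, 2), (2, 1, -2), (-2, 3, 1), (1, 3, -2), (-2, 1, 2), (2, 3, -1)
river cycle of g (length 6): (-1, 3, 2), (2, 1, -2), (-2, 3, 1), (1, 3, -2), (-2, 1, 2), (2, 3, -1)
cycles coincide ⇒ equivalent

yes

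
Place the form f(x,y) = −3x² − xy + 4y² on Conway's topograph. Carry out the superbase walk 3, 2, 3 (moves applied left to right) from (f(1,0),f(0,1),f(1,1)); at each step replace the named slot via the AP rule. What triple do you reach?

start (-3,4,0) = (f(1,0),f(0,1),f(1,1))
replace slot 3: 2·((-3)+4) − 0 = 2 → (-3,4,2)
replace slot 2: 2·((-3)+2) − 4 = -6 → (-3,-6,2)
replace slot 3: 2·((-3)+(-6)) − 2 = -20 → (-3,-6,-20)

-3,-6,-20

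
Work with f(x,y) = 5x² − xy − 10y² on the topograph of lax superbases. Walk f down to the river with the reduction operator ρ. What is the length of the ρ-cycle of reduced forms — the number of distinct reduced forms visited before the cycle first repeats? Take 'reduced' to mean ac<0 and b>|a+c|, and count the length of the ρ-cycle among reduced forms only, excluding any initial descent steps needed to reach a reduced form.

D = 201, ⌊√D⌋ = 14
descent: ρ → (-10,1,5)
descent: ρ → (5,9,-6)  [lands on river]
river: ρ → (-6,3,8)
river: ρ → (8,13,-1)
river: ρ → (-1,13,8)
river: ρ → (8,3,-6)
river: ρ → (-6,9,5)
river: ρ → (5,11,-4)
river: ρ → (-4,13,2)
river: ρ → (2,11,-10)
river: ρ → (-10,9,3)
river: ρ → (3,9,-10)
river: ρ → (-10,11,2)
river: ρ → (2,13,-4)
river: ρ → (-4,11,5)
ρ-cycle length = 14 (tail of 2 descent steps not counted)

14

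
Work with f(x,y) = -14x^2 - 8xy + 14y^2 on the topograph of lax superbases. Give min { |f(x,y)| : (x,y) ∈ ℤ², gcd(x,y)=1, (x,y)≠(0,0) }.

descent: ρ → (14,8,-14)  [lands on river]
river: ρ → (-14,20,8)
river: ρ → (8,28,-2)
river: ρ → (-2,28,8)
river: ρ → (8,20,-14)
river: ρ → (-14,8,14)
river: ρ → (14,20,-8)
river: ρ → (-8,28,2)
river: ρ → (2,28,-8)
river: ρ → (-8,20,14)
closes: descent 1, river 10
min |a| on river = 2

2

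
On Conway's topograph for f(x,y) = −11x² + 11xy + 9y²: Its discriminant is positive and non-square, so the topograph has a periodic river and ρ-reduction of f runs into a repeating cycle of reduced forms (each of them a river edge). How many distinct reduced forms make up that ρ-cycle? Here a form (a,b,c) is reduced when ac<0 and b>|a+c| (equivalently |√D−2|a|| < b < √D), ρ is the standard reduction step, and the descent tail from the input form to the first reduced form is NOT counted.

D = 517, ⌊√D⌋ = 22
river: ρ → (9,7,-13)
river: ρ → (-13,19,3)
river: ρ → (3,17,-19)
river: ρ → (-19,21,1)
river: ρ → (1,21,-19)
river: ρ → (-19,17,3)
river: ρ → (3,19,-13)
river: ρ → (-13,7,9)
river: ρ → (9,11,-11)
river: ρ → (-11,11,9)
ρ-cycle length = 10 (tail of 0 descent steps not counted)

10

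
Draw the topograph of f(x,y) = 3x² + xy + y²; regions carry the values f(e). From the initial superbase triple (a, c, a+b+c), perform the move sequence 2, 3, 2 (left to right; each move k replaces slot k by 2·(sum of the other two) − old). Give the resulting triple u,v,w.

start (3,1,5) = (f(1,0),f(0,1),f(1,1))
replace slot 2: 2·(3+5) − 1 = 15 → (3,15,5)
replace slot 3: 2·(3+15) − 5 = 31 → (3,15,31)
replace slot 2: 2·(3+31) − 15 = 53 → (3,53,31)

3,53,31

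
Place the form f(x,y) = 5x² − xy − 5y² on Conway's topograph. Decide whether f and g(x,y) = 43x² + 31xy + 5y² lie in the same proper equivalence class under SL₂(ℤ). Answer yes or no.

D₁ = 101, D₂ = 101
river cycle of f (length 6): (-5, 1, 5), (5, 9, -1), (-1, 9, 5), (5, 1, -5), (-5, 9, 1), (1, 9, -5)
river cycle of g (length 6): (5, 9, -1), (-1, 9, 5), (5, 1, -5), (-5, 9, 1), (1, 9, -5), (-5, 1, 5)
cycles coincide ⇒ equivalent

yes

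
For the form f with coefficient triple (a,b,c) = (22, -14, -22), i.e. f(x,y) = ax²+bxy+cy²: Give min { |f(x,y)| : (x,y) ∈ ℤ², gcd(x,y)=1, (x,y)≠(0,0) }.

descent: ρ → (-22,14,22)  [lands on river]
river: ρ → (22,30,-14)
river: ρ → (-14,26,26)
river: ρ → (26,26,-14)
river: ρ → (-14,30,22)
river: ρ → (22,14,-22)
river: ρ → (-22,30,14)
river: ρ → (14,26,-26)
river: ρ → (-26,26,14)
river: ρ → (14,30,-22)
closes: descent 1, river 10
min |a| on river = 14

14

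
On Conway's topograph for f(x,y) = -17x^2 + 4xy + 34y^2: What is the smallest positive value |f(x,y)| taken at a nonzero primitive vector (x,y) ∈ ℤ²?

descent: ρ → (34,-4,-17)
descent: ρ → (-17,38,13)  [lands on river]
river: ρ → (13,40,-14)
river: ρ → (-14,44,7)
river: ρ → (7,40,-26)
river: ρ → (-26,12,21)
river: ρ → (21,30,-17)
closes: descent 2, river 6
min |a| on river = 7

7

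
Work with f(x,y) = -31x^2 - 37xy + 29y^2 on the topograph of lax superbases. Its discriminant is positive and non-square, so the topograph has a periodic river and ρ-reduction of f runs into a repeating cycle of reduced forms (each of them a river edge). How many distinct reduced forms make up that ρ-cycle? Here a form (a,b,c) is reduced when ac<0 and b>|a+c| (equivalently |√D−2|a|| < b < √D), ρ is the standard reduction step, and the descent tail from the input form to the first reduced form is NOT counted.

D = 4965, ⌊√D⌋ = 70
descent: ρ → (29,37,-31)  [lands on river]
river: ρ → (-31,25,35)
river: ρ → (35,45,-21)
river: ρ → (-21,39,41)
river: ρ → (41,43,-19)
river: ρ → (-19,33,51)
river: ρ → (51,69,-1)
river: ρ → (-1,69,51)
river: ρ → (51,33,-19)
river: ρ → (-19,43,41)
river: ρ → (41,39,-21)
river: ρ → (-21,45,35)
river: ρ → (35,25,-31)
river: ρ → (-31,37,29)
river: ρ → (29,21,-39)
river: ρ → (-39,57,11)
river: ρ → (11,53,-49)
river: ρ → (-49,45,15)
river: ρ → (15,45,-49)
river: ρ → (-49,53,11)
river: ρ → (11,57,-39)
river: ρ → (-39,21,29)
ρ-cycle length = 22 (tail of 1 descent step not counted)

22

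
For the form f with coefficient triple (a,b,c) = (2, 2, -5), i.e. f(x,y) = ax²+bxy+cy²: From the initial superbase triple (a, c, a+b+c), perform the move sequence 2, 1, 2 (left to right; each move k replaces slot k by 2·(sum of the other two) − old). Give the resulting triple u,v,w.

start (2,-5,-1) = (f(1,0),f(0,1),f(1,1))
replace slot 2: 2·(2+(-1)) − (-5) = 7 → (2,7,-1)
replace slot 1: 2·(7+(-1)) − 2 = 10 → (10,7,-1)
replace slot 2: 2·(10+(-1)) − 7 = 11 → (10,11,-1)

10,11,-1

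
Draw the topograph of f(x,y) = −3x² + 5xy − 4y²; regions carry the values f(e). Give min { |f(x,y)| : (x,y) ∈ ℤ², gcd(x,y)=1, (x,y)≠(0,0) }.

translate: b→1 (≡-5 mod 6), so (3,-5,4)→(3,1,2)
flip: (3,1,2)→(2,-1,3)
reduced (well bottom): (2,-1,3) with a≤c, −a<b≤a
well minimum |f| = |-2| = 2 (negative-definite)

2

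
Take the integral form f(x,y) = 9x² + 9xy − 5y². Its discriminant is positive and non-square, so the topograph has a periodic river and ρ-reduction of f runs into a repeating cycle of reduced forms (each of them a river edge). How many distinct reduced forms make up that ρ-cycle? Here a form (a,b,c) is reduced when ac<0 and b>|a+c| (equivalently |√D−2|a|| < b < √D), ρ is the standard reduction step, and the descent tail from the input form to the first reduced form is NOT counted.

D = 261, ⌊√D⌋ = 16
river: ρ → (-5,11,7)
river: ρ → (7,3,-9)
river: ρ → (-9,15,1)
river: ρ → (1,15,-9)
river: ρ → (-9,3,7)
river: ρ → (7,11,-5)
river: ρ → (-5,9,9)
river: ρ → (9,9,-5)
ρ-cycle length = 8 (tail of 0 descent steps not counted)

8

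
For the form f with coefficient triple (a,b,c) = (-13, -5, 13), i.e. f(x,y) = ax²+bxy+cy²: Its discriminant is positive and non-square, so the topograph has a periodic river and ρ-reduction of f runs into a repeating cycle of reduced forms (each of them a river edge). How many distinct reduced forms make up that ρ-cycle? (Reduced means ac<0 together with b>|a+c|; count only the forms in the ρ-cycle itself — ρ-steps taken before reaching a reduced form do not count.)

D = 701, ⌊√D⌋ = 26
descent: ρ → (13,5,-13)  [lands on river]
river: ρ → (-13,21,5)
river: ρ → (5,19,-17)
river: ρ → (-17,15,7)
river: ρ → (7,13,-19)
river: ρ → (-19,25,1)
river: ρ → (1,25,-19)
river: ρ → (-19,13,7)
river: ρ → (7,15,-17)
river: ρ → (-17,19,5)
river: ρ → (5,21,-13)
river: ρ → (-13,5,13)
river: ρ → (13,21,-5)
river: ρ → (-5,19,17)
river: ρ → (17,15,-7)
river: ρ → (-7,13,19)
river: ρ → (19,25,-1)
river: ρ → (-1,25,19)
river: ρ → (19,13,-7)
river: ρ → (-7,15,17)
river: ρ → (17,19,-5)
river: ρ → (-5,21,13)
ρ-cycle length = 22 (tail of 1 descent step not counted)

22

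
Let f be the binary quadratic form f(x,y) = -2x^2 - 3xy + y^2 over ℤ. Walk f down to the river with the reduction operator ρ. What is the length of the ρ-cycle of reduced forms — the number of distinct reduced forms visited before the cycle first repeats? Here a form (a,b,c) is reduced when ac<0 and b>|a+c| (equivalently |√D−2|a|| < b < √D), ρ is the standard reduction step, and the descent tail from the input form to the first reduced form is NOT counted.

D = 17, ⌊√D⌋ = 4
descent: ρ → (1,3,-2)  [lands on river]
river: ρ → (-2,1,2)
river: ρ → (2,3,-1)
river: ρ → (-1,3,2)
river: ρ → (2,1,-2)
river: ρ → (-2,3,1)
ρ-cycle length = 6 (tail of 1 descent step not counted)

6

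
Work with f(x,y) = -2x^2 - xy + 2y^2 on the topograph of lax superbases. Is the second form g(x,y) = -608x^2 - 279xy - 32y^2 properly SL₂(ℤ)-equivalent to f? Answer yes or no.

D₁ = 17, D₂ = 17
river cycle of f (length 6): (2, 1, -2), (-2, 3, 1), (1, 3, -2), (-2, 1, 2), (2, 3, -1), (-1, 3, 2)
river cycle of g (length 6): (1, 3, -2), (-2, 1, 2), (2, 3, -1), (-1, 3, 2), (2, 1, -2), (-2, 3, 1)
cycles coincide ⇒ equivalent

yes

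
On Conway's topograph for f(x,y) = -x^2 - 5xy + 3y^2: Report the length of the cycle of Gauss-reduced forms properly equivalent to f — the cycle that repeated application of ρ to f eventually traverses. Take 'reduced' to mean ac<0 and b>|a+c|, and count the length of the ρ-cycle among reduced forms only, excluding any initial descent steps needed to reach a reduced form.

D = 37, ⌊√D⌋ = 6
descent: ρ → (3,5,-1)  [lands on river]
river: ρ → (-1,5,3)
river: ρ → (3,1,-3)
river: ρ → (-3,5,1)
river: ρ → (1,5,-3)
river: ρ → (-3,1,3)
ρ-cycle length = 6 (tail of 1 descent step not counted)

6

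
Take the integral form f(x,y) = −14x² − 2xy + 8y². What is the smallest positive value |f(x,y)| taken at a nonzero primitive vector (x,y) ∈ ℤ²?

descent: ρ → (8,18,-4)  [lands on river]
river: ρ → (-4,14,16)
river: ρ → (16,18,-2)
river: ρ → (-2,18,16)
river: ρ → (16,14,-4)
river: ρ → (-4,18,8)
river: ρ → (8,14,-8)
river: ρ → (-8,18,4)
river: ρ → (4,14,-16)
river: ρ → (-16,18,2)
river: ρ → (2,18,-16)
river: ρ → (-16,14,4)
river: ρ → (4,18,-8)
river: ρ → (-8,14,8)
closes: descent 1, river 14
min |a| on river = 2

2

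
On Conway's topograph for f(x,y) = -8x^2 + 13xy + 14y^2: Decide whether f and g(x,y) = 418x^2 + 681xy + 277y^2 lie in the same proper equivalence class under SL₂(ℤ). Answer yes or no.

D₁ = 617, D₂ = 617
river cycle of f (length 34): (14, 15, -7), (-7, 13, 16), (16, 19, -4), (-4, 21, 11), (11, 23, -2), (-2, 21, 22), (22, 23, -1), (-1, 23, 22), (22, 21, -2), (-2, 23, 11), … (24 more)
river cycle of g (length 34): (14, 15, -7), (-7, 13, 16), (16, 19, -4), (-4, 21, 11), (11, 23, -2), (-2, 21, 22), (22, 23, -1), (-1, 23, 22), (22, 21, -2), (-2, 23, 11), … (24 more)
cycles coincide ⇒ equivalent

yes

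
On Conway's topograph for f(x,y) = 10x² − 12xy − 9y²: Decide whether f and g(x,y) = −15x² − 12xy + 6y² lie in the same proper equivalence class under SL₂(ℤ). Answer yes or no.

D₁ = 504, D₂ = 504
river cycle of f (length 10): (-9, 12, 10), (10, 8, -11), (-11, 14, 7), (7, 14, -11), (-11, 8, 10), (10, 12, -9), (-9, 6, 13), (13, 20, -2), (-2, 20, 13), (13, 6, -9)
river cycle of g (length 4): (6, 12, -15), (-15, 18, 3), (3, 18, -15), (-15, 12, 6)
cycles differ ⇒ inequivalent

no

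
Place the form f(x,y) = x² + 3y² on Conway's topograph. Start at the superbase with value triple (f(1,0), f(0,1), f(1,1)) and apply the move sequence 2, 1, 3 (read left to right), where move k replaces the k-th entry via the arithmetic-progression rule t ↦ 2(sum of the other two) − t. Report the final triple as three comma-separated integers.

start (1,3,4) = (f(1,0),f(0,1),f(1,1))
replace slot 2: 2·(1+4) − 3 = 7 → (1,7,4)
replace slot 1: 2·(7+4) − 1 = 21 → (21,7,4)
replace slot 3: 2·(21+7) − 4 = 52 → (21,7,52)

21,7,52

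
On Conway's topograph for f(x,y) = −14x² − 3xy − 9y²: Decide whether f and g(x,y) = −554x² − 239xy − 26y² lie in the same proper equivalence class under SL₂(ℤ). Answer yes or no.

D₁ = -495, D₂ = -495
f is negative-definite; reduce −f:
−f: flip: (14,3,9)→(9,-3,14)
−f: reduced (well bottom): (9,-3,14) with a≤c, −a<b≤a
flip sign back: reduced form of f is (-9,3,-14)
g is negative-definite; reduce −g:
−g: flip: (554,239,26)→(26,-239,554)
−g: translate: b→21 (≡-239 mod 52), so (26,-239,554)→(26,21,9)
−g: flip: (26,21,9)→(9,-21,26)
−g: translate: b→-3 (≡-21 mod 18), so (9,-21,26)→(9,-3,14)
−g: reduced (well bottom): (9,-3,14) with a≤c, −a<b≤a
flip sign back: reduced form of g is (-9,3,-14)
reduced forms (-9, 3, -14) vs (-9, 3, -14) ⇒ equivalent

yes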